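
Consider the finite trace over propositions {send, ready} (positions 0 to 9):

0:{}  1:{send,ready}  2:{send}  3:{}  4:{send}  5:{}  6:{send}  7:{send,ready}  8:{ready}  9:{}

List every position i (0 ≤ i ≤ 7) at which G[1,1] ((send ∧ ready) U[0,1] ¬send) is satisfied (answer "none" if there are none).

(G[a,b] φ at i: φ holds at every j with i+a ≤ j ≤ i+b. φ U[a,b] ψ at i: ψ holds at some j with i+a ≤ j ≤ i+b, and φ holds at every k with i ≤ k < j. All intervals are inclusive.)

2, 4, 6, 7

Evaluate at each i in [0,7]:
  i=0: ✗ (fails at j=1)
  i=1: ✗ (fails at j=2)
  i=2: ✓ (all of [3,3])
  i=3: ✗ (fails at j=4)
  i=4: ✓ (all of [5,5])
  i=5: ✗ (fails at j=6)
  i=6: ✓ (all of [7,7])
  i=7: ✓ (all of [8,8])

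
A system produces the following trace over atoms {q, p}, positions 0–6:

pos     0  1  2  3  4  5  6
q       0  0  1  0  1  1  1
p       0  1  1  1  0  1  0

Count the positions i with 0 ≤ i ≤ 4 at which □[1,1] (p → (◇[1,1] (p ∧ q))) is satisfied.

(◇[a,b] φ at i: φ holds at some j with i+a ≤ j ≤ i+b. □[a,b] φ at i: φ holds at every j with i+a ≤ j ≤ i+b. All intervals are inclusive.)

2

Evaluate at each i in [0,4]:
  i=0: ✓ (all of [1,1])
  i=1: ✗ (fails at j=2)
  i=2: ✗ (fails at j=3)
  i=3: ✓ (all of [4,4])
  i=4: ✗ (fails at j=5)
Positions where it holds: {0, 3} → 2.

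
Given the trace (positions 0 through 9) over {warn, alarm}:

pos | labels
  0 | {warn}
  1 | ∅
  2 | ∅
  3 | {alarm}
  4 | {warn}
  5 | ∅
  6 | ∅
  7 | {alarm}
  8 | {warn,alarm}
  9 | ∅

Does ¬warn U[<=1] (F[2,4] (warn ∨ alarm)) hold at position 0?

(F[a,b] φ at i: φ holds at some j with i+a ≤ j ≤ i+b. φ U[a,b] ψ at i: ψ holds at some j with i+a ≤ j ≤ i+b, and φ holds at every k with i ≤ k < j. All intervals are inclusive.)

True

Need some j in [0,1] with F[2,4] (warn ∨ alarm), and ¬warn at every k in [0,j-1].
  j=0: F[2,4] (warn ∨ alarm) holds; no prefix to check → satisfied.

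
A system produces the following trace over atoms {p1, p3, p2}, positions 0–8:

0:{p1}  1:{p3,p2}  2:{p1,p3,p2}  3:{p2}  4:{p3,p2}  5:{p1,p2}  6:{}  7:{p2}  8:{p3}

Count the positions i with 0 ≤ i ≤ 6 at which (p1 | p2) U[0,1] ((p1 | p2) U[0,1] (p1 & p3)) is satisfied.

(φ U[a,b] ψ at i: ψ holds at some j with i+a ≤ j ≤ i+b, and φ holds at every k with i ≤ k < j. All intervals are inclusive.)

Evaluate at each i in [0,6]:
  i=0: ✓ (rhs at j=1; lhs holds on [0,0])
  i=1: ✓ (rhs at j=1)
  i=2: ✓ (rhs at j=2)
  i=3: ✗ (no rhs in [3,4])
  i=4: ✗ (no rhs in [4,5])
  i=5: ✗ (no rhs in [5,6])
  i=6: ✗ (no rhs in [6,7])
Positions where it holds: {0, 1, 2} → 3.

3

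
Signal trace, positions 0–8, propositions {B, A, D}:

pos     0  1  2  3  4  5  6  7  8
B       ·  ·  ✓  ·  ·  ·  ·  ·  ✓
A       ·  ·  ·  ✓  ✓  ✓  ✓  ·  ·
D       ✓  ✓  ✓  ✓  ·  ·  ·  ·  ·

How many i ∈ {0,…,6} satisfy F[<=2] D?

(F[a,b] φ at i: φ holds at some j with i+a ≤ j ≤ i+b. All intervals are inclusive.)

Evaluate at each i in [0,6]:
  i=0: ✓ (witness j=0)
  i=1: ✓ (witness j=1)
  i=2: ✓ (witness j=2)
  i=3: ✓ (witness j=3)
  i=4: ✗ (none in [4,6])
  i=5: ✗ (none in [5,7])
  i=6: ✗ (none in [6,8])
Positions where it holds: {0, 1, 2, 3} → 4.

4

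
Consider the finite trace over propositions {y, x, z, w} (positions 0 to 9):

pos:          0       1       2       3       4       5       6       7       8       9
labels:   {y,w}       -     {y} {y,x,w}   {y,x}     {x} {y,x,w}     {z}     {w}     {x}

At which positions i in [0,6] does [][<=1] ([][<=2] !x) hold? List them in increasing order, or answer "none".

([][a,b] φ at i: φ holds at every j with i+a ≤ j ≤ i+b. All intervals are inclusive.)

none

Evaluate at each i in [0,6]:
  i=0: ✗ (fails at j=1)
  i=1: ✗ (fails at j=1)
  i=2: ✗ (fails at j=2)
  i=3: ✗ (fails at j=3)
  i=4: ✗ (fails at j=4)
  i=5: ✗ (fails at j=5)
  i=6: ✗ (fails at j=6)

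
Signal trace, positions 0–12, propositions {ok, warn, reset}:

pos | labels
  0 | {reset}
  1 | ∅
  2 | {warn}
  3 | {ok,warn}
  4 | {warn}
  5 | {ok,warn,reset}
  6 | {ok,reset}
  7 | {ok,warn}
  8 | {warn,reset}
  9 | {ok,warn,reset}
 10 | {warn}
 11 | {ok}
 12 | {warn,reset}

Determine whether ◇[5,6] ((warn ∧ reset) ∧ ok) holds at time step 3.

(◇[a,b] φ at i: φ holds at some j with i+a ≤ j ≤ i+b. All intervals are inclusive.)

Check ((warn ∧ reset) ∧ ok) at each j in [8,9]:
  j=8: false
  j=9: true
Found at j=9 → formula holds.

Yes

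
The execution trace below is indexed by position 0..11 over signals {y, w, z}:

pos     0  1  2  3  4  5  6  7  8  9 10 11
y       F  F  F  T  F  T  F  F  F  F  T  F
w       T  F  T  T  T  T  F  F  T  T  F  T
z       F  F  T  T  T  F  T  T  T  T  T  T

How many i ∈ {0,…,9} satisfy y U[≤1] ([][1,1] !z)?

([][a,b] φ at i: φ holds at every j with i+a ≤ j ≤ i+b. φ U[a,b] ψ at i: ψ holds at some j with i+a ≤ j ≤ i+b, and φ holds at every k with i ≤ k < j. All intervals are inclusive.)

3

Evaluate at each i in [0,9]:
  i=0: ✓ (rhs at j=0)
  i=1: ✗ (no rhs in [1,2])
  i=2: ✗ (no rhs in [2,3])
  i=3: ✓ (rhs at j=4; lhs holds on [3,3])
  i=4: ✓ (rhs at j=4)
  i=5: ✗ (no rhs in [5,6])
  i=6: ✗ (no rhs in [6,7])
  i=7: ✗ (no rhs in [7,8])
  i=8: ✗ (no rhs in [8,9])
  i=9: ✗ (no rhs in [9,10])
Positions where it holds: {0, 3, 4} → 3.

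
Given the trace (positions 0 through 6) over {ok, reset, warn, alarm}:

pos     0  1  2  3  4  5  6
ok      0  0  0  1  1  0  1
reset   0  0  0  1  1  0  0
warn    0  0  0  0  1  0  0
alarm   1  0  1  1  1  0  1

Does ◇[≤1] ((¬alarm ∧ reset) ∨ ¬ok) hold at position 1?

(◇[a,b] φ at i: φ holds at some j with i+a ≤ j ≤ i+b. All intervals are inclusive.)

Yes

Check ((¬alarm ∧ reset) ∨ ¬ok) at each j in [1,2]:
  j=1: true
  j=2: true
Found at j=1 → formula holds.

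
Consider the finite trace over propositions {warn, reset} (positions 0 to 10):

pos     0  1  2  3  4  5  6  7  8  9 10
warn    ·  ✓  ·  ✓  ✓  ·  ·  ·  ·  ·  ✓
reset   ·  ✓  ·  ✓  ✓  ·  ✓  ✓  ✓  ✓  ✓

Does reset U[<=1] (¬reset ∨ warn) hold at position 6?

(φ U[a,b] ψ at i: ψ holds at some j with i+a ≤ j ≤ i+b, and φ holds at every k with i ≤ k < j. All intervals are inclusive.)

Need some j in [6,7] with (¬reset ∨ warn), and reset at every k in [6,j-1].
  j=6: (¬reset ∨ warn) false.
  j=7: (¬reset ∨ warn) false.
No j in the window works → until fails.

Does not hold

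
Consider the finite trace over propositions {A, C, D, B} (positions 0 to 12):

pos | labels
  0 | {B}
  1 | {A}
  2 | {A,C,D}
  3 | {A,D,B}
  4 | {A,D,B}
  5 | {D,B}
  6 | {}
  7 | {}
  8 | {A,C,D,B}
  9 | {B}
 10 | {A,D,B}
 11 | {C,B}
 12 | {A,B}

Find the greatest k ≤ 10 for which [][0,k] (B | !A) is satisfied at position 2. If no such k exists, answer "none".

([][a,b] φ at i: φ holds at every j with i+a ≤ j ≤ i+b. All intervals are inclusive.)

(B | !A) must hold from j=2 onward; find where it first fails.
  j=2: fails → no k works.

none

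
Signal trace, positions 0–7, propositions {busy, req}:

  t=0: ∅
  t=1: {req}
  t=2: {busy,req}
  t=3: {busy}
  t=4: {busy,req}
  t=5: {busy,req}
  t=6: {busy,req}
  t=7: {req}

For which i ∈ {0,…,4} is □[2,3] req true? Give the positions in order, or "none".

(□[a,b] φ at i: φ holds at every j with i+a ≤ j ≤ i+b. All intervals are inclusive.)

2, 3, 4

Evaluate at each i in [0,4]:
  i=0: ✗ (fails at j=3)
  i=1: ✗ (fails at j=3)
  i=2: ✓ (all of [4,5])
  i=3: ✓ (all of [5,6])
  i=4: ✓ (all of [6,7])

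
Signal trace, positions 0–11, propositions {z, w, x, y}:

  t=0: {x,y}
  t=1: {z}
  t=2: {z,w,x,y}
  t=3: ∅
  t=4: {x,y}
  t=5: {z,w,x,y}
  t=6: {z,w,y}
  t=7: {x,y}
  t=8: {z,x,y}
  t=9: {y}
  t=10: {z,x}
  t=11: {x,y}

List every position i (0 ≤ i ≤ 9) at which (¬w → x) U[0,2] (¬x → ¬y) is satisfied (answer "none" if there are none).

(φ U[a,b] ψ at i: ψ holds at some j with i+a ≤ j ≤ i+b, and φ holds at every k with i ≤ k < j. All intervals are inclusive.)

0, 1, 2, 3, 4, 5, 6, 7, 8

Evaluate at each i in [0,9]:
  i=0: ✓ (rhs at j=0)
  i=1: ✓ (rhs at j=1)
  i=2: ✓ (rhs at j=2)
  i=3: ✓ (rhs at j=3)
  i=4: ✓ (rhs at j=4)
  i=5: ✓ (rhs at j=5)
  i=6: ✓ (rhs at j=7; lhs holds on [6,6])
  i=7: ✓ (rhs at j=7)
  i=8: ✓ (rhs at j=8)
  i=9: ✗ (lhs fails at k=9 before rhs at j=10)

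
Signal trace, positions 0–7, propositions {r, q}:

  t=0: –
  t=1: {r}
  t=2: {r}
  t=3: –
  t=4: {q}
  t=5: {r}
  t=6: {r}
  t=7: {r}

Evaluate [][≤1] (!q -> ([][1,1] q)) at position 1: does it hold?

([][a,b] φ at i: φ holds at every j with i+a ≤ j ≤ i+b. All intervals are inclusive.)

False

Check (!q -> ([][1,1] q)) at every j in [1,2]:
  j=1: antecedent true; consequent fails at 2 → ✗
  j=2: antecedent true; consequent fails at 3 → ✗
Fails at j=1 → formula fails.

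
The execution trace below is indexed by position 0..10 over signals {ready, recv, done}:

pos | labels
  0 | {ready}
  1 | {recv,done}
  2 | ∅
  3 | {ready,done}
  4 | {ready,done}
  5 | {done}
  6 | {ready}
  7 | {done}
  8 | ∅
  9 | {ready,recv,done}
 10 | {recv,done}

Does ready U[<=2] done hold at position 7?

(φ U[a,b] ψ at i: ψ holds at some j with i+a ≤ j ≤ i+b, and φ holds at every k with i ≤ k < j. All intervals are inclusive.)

True

Need some j in [7,9] with done, and ready at every k in [7,j-1].
  j=7: done holds; no prefix to check → satisfied.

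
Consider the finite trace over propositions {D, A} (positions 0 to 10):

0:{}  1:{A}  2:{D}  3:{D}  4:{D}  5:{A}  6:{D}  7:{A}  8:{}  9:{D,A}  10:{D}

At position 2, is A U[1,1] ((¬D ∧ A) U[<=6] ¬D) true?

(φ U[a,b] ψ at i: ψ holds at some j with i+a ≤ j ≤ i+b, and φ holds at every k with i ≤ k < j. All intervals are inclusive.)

No

Need some j in [3,3] with ((¬D ∧ A) U[<=6] ¬D), and A at every k in [2,j-1].
  j=3: ((¬D ∧ A) U[<=6] ¬D) — fails.
No j in the window works → until fails.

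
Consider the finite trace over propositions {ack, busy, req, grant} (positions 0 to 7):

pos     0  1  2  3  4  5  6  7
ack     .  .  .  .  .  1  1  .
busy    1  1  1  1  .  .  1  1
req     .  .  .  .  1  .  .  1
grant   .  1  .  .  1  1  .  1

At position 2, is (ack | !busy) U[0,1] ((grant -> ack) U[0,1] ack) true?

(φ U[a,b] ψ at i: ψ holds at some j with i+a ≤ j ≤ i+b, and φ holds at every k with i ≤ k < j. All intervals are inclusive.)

No

Need some j in [2,3] with ((grant -> ack) U[0,1] ack), and (ack | !busy) at every k in [2,j-1].
  j=2: ((grant -> ack) U[0,1] ack) — fails.
  j=3: ((grant -> ack) U[0,1] ack) — fails.
No j in the window works → until fails.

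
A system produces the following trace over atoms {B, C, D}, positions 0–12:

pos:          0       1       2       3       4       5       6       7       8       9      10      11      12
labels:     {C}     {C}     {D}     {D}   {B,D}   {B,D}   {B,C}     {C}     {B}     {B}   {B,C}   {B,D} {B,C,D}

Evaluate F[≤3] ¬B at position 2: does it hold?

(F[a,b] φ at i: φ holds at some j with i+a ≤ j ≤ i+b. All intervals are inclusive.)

Holds

Check ¬B at each j in [2,5]:
  j=2: true
  j=3: true
  j=4: false
  j=5: false
Found at j=2 → formula holds.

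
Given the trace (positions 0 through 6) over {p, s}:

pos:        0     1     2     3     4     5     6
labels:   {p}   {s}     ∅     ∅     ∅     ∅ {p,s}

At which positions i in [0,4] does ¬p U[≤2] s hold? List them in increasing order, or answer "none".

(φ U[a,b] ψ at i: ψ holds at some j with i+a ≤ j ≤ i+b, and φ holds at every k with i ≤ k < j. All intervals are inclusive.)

1, 4

Evaluate at each i in [0,4]:
  i=0: ✗ (lhs fails at k=0 before rhs at j=1)
  i=1: ✓ (rhs at j=1)
  i=2: ✗ (no rhs in [2,4])
  i=3: ✗ (no rhs in [3,5])
  i=4: ✓ (rhs at j=6; lhs holds on [4,5])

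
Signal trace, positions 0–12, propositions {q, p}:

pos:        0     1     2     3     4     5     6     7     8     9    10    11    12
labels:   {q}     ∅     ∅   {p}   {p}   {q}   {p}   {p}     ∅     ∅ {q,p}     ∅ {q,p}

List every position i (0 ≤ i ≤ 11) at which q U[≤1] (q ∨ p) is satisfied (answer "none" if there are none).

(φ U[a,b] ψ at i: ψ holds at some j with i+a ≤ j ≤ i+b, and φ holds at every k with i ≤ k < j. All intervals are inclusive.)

0, 3, 4, 5, 6, 7, 10

Evaluate at each i in [0,11]:
  i=0: ✓ (rhs at j=0)
  i=1: ✗ (no rhs in [1,2])
  i=2: ✗ (lhs fails at k=2 before rhs at j=3)
  i=3: ✓ (rhs at j=3)
  i=4: ✓ (rhs at j=4)
  i=5: ✓ (rhs at j=5)
  i=6: ✓ (rhs at j=6)
  i=7: ✓ (rhs at j=7)
  i=8: ✗ (no rhs in [8,9])
  i=9: ✗ (lhs fails at k=9 before rhs at j=10)
  i=10: ✓ (rhs at j=10)
  i=11: ✗ (lhs fails at k=11 before rhs at j=12)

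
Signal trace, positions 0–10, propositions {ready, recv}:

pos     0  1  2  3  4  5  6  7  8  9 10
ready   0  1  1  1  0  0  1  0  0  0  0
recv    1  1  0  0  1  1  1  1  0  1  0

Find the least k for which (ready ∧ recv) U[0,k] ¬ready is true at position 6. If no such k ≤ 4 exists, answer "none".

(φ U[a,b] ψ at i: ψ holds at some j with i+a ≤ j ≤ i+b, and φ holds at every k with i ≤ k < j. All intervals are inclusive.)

Need earliest j ≥ 6 with ¬ready, and (ready ∧ recv) at every k in [6,j-1].
  j=6: rhs fails.
  j=7: rhs holds; lhs holds on [6,6]. k = 1.

1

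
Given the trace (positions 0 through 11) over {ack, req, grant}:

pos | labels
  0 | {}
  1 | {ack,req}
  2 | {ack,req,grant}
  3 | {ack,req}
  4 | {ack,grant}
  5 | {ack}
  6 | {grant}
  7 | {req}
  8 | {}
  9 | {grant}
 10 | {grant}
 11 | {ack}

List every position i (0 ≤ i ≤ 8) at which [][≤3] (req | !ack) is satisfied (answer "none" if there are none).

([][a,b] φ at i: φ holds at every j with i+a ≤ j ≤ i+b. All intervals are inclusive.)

Evaluate at each i in [0,8]:
  i=0: ✓ (all of [0,3])
  i=1: ✗ (fails at j=4)
  i=2: ✗ (fails at j=4)
  i=3: ✗ (fails at j=4)
  i=4: ✗ (fails at j=4)
  i=5: ✗ (fails at j=5)
  i=6: ✓ (all of [6,9])
  i=7: ✓ (all of [7,10])
  i=8: ✗ (fails at j=11)

0, 6, 7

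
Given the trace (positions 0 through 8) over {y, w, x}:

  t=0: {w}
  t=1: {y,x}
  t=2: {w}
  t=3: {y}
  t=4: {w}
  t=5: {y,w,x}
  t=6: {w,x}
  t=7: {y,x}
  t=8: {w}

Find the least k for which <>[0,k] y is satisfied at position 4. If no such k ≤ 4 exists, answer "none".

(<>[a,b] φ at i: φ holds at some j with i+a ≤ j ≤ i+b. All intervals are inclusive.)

Scan j = 4,5,… for y:
  j=4: fails
  j=5: holds
First hit at j=5, so smallest k = 5-4 = 1.

1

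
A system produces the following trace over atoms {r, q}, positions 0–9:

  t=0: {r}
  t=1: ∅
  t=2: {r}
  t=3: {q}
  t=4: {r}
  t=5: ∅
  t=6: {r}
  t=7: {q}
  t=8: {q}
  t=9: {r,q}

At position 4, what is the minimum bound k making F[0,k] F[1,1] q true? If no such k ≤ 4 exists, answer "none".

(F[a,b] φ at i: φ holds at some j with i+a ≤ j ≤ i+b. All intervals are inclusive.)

2

Scan j = 4,5,… for F[1,1] q:
  j=4: fails
  j=5: fails
  j=6: holds
First hit at j=6, so smallest k = 6-4 = 2.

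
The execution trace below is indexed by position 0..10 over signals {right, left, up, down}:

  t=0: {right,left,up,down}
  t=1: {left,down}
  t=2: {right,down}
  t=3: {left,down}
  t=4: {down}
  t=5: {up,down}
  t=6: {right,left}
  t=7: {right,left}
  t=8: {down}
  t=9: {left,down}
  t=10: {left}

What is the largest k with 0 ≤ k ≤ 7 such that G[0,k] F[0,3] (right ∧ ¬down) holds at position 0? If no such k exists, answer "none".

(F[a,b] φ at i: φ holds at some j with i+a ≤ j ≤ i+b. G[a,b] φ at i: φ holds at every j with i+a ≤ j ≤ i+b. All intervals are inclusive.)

none

F[0,3] (right ∧ ¬down) must hold from j=0 onward; find where it first fails.
  j=0: fails → no k works.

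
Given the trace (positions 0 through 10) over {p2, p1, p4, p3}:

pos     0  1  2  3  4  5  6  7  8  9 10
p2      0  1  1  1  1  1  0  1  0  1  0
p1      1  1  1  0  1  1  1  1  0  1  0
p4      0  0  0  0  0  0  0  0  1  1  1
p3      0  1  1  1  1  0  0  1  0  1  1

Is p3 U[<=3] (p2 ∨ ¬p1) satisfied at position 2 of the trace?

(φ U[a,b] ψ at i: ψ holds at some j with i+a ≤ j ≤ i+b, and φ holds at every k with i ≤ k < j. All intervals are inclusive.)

True

Need some j in [2,5] with (p2 ∨ ¬p1), and p3 at every k in [2,j-1].
  j=2: (p2 ∨ ¬p1) holds; no prefix to check → satisfied.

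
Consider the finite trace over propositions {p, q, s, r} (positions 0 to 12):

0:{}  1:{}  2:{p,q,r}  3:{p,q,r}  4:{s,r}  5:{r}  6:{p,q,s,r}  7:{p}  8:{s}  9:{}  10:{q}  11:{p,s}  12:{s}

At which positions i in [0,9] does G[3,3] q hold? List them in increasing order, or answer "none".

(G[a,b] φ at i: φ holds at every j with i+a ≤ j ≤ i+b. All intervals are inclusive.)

Evaluate at each i in [0,9]:
  i=0: ✓ (all of [3,3])
  i=1: ✗ (fails at j=4)
  i=2: ✗ (fails at j=5)
  i=3: ✓ (all of [6,6])
  i=4: ✗ (fails at j=7)
  i=5: ✗ (fails at j=8)
  i=6: ✗ (fails at j=9)
  i=7: ✓ (all of [10,10])
  i=8: ✗ (fails at j=11)
  i=9: ✗ (fails at j=12)

0, 3, 7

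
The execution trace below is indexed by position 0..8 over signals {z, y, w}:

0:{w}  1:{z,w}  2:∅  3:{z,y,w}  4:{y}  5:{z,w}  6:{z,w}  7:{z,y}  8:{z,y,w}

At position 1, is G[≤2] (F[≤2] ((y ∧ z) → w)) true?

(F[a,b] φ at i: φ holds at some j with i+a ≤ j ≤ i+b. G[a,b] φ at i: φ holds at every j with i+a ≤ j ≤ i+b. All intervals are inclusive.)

True

Check F[≤2] ((y ∧ z) → w) at every j in [1,3]:
  j=1: holds (witness at 1)
  j=2: holds (witness at 2)
  j=3: holds (witness at 3)
All positions satisfy it → formula holds.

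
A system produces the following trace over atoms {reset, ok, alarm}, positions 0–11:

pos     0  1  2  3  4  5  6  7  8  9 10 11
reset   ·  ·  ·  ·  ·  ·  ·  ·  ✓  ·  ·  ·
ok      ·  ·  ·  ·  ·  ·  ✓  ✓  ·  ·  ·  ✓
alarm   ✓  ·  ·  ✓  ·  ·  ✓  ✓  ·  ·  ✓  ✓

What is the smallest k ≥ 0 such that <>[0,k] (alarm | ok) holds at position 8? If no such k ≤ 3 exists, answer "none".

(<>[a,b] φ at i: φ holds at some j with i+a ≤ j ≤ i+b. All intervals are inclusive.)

Scan j = 8,9,… for (alarm | ok):
  j=8: fails
  j=9: fails
  j=10: holds
First hit at j=10, so smallest k = 10-8 = 2.

2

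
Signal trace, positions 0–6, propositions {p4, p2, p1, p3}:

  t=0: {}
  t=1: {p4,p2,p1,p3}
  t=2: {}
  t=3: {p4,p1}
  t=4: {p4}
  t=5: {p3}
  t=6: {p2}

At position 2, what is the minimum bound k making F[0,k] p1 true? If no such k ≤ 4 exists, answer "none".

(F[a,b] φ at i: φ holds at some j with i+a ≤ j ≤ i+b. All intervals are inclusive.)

1

Scan j = 2,3,… for p1:
  j=2: fails
  j=3: holds
First hit at j=3, so smallest k = 3-2 = 1.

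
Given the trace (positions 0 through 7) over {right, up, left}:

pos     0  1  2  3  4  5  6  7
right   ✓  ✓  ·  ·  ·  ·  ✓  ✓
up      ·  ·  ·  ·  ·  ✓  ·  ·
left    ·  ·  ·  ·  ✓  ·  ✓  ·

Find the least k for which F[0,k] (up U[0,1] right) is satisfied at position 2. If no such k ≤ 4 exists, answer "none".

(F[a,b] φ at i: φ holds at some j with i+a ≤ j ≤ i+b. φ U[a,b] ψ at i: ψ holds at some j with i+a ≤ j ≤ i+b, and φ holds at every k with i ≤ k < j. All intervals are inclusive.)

3

Scan j = 2,3,… for (up U[0,1] right):
  j=2: fails
  j=3: fails
  j=4: fails
  j=5: holds
First hit at j=5, so smallest k = 5-2 = 3.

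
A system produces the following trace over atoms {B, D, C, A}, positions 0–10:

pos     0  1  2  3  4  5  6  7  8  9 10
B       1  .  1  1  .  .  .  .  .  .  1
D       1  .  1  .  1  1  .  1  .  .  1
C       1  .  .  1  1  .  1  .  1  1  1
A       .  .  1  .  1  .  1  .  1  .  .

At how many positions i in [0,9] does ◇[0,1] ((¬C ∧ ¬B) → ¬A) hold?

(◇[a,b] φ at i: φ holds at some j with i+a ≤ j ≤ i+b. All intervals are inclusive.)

10

Evaluate at each i in [0,9]:
  i=0: ✓ (witness j=0)
  i=1: ✓ (witness j=1)
  i=2: ✓ (witness j=2)
  i=3: ✓ (witness j=3)
  i=4: ✓ (witness j=4)
  i=5: ✓ (witness j=5)
  i=6: ✓ (witness j=6)
  i=7: ✓ (witness j=7)
  i=8: ✓ (witness j=8)
  i=9: ✓ (witness j=9)
Positions where it holds: {0, 1, 2, 3, 4, 5, 6, 7, 8, 9} → 10.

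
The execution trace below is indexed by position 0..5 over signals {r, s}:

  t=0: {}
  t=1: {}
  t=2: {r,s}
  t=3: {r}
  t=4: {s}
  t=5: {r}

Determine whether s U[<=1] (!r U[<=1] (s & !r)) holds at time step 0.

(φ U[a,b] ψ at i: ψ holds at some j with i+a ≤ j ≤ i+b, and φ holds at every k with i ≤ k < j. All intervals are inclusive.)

Need some j in [0,1] with (!r U[<=1] (s & !r)), and s at every k in [0,j-1].
  j=0: (!r U[<=1] (s & !r)) — fails.
  j=1: (!r U[<=1] (s & !r)) — fails.
No j in the window works → until fails.

No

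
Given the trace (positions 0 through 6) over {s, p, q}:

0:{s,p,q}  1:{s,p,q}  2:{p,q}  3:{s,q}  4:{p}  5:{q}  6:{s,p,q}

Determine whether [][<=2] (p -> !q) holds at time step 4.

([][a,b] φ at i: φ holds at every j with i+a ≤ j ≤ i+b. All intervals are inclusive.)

False

Check (p -> !q) at every j in [4,6]:
  j=4: antecedent true; consequent true → ✓
  j=5: antecedent false → ✓
  j=6: antecedent true; consequent false → ✗
Fails at j=6 → formula fails.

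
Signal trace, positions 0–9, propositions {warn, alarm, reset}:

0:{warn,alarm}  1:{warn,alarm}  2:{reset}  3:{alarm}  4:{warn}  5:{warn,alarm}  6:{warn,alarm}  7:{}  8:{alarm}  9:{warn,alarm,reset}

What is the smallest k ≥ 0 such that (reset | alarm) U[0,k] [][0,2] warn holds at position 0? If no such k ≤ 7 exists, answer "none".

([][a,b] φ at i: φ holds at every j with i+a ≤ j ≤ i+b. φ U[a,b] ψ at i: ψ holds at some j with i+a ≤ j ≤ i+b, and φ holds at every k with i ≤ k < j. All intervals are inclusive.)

Need earliest j ≥ 0 with [][0,2] warn, and (reset | alarm) at every k in [0,j-1].
  j=0: rhs fails.
  j=1: rhs fails.
  j=2: rhs fails.
  j=3: rhs fails.
  j=4: rhs holds; lhs holds on [0,3]. k = 4.

4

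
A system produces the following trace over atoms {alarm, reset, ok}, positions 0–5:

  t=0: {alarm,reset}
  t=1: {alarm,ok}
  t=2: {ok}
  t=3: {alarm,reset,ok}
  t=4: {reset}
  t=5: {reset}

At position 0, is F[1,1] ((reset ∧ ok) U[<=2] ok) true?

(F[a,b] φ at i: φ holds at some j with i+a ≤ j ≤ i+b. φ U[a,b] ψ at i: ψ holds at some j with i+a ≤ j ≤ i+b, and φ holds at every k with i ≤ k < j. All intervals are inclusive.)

Holds

Check ((reset ∧ ok) U[<=2] ok) at each j in [1,1]:
  j=1: holds
Found at j=1 → formula holds.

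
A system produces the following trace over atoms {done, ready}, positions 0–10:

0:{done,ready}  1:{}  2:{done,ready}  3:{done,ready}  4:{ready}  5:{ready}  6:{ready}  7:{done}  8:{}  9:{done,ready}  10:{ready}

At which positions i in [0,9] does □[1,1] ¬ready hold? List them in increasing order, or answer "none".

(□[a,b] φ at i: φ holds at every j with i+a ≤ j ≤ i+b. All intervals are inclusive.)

0, 6, 7

Evaluate at each i in [0,9]:
  i=0: ✓ (all of [1,1])
  i=1: ✗ (fails at j=2)
  i=2: ✗ (fails at j=3)
  i=3: ✗ (fails at j=4)
  i=4: ✗ (fails at j=5)
  i=5: ✗ (fails at j=6)
  i=6: ✓ (all of [7,7])
  i=7: ✓ (all of [8,8])
  i=8: ✗ (fails at j=9)
  i=9: ✗ (fails at j=10)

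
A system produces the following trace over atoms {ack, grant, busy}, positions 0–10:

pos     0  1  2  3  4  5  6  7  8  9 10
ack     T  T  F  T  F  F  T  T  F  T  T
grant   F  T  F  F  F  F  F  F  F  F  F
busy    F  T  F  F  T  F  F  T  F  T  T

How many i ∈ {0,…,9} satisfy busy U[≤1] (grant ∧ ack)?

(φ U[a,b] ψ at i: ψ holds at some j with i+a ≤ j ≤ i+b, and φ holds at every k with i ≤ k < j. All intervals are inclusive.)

Evaluate at each i in [0,9]:
  i=0: ✗ (lhs fails at k=0 before rhs at j=1)
  i=1: ✓ (rhs at j=1)
  i=2: ✗ (no rhs in [2,3])
  i=3: ✗ (no rhs in [3,4])
  i=4: ✗ (no rhs in [4,5])
  i=5: ✗ (no rhs in [5,6])
  i=6: ✗ (no rhs in [6,7])
  i=7: ✗ (no rhs in [7,8])
  i=8: ✗ (no rhs in [8,9])
  i=9: ✗ (no rhs in [9,10])
Positions where it holds: {1} → 1.

1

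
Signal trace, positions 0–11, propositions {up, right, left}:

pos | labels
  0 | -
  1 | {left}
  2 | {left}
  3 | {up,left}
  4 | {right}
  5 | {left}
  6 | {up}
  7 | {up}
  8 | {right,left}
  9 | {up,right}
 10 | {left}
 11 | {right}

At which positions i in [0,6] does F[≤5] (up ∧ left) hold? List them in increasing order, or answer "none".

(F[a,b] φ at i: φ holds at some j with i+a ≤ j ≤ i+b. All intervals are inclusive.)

0, 1, 2, 3

Evaluate at each i in [0,6]:
  i=0: ✓ (witness j=3)
  i=1: ✓ (witness j=3)
  i=2: ✓ (witness j=3)
  i=3: ✓ (witness j=3)
  i=4: ✗ (none in [4,9])
  i=5: ✗ (none in [5,10])
  i=6: ✗ (none in [6,11])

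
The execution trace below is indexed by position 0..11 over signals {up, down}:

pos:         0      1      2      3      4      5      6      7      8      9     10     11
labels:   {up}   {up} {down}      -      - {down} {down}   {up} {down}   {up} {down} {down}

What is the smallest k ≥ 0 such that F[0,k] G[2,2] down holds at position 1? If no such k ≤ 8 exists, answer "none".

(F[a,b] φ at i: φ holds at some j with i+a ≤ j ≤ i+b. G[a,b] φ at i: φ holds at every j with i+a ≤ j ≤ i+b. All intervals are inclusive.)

2

Scan j = 1,2,… for G[2,2] down:
  j=1: fails
  j=2: fails
  j=3: holds
First hit at j=3, so smallest k = 3-1 = 2.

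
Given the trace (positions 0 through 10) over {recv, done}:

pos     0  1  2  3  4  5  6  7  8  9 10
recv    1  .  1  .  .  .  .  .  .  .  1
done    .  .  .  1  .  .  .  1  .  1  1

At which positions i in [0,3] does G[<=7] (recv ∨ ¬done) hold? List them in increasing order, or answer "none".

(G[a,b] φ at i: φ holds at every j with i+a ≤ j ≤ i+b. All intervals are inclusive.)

none

Evaluate at each i in [0,3]:
  i=0: ✗ (fails at j=3)
  i=1: ✗ (fails at j=3)
  i=2: ✗ (fails at j=3)
  i=3: ✗ (fails at j=3)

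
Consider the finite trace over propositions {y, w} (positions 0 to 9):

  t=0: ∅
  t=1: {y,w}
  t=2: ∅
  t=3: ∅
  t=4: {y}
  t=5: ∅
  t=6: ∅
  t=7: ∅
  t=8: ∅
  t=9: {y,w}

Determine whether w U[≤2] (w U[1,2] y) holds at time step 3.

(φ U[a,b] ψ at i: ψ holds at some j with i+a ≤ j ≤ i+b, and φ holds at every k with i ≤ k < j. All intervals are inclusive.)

No

Need some j in [3,5] with (w U[1,2] y), and w at every k in [3,j-1].
  j=3: (w U[1,2] y) — fails.
  j=4: (w U[1,2] y) — fails.
  j=5: (w U[1,2] y) — fails.
No j in the window works → until fails.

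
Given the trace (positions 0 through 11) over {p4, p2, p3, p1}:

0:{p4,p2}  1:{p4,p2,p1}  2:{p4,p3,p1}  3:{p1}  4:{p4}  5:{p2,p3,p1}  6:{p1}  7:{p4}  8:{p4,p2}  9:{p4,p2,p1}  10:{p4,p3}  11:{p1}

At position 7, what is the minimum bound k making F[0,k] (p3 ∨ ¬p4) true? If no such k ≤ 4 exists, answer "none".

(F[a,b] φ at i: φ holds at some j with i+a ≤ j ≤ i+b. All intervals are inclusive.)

3

Scan j = 7,8,… for (p3 ∨ ¬p4):
  j=7: fails
  j=8: fails
  j=9: fails
  j=10: holds
First hit at j=10, so smallest k = 10-7 = 3.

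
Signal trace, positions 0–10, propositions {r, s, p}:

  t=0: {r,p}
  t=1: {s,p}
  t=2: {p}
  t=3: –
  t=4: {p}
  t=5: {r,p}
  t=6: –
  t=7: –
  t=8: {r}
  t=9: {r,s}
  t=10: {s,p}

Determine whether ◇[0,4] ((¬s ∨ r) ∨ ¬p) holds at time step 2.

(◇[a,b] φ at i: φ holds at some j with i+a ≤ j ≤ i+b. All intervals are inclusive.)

Holds

Check ((¬s ∨ r) ∨ ¬p) at each j in [2,6]:
  j=2: true
  j=3: true
  j=4: true
  j=5: true
  j=6: true
Found at j=2 → formula holds.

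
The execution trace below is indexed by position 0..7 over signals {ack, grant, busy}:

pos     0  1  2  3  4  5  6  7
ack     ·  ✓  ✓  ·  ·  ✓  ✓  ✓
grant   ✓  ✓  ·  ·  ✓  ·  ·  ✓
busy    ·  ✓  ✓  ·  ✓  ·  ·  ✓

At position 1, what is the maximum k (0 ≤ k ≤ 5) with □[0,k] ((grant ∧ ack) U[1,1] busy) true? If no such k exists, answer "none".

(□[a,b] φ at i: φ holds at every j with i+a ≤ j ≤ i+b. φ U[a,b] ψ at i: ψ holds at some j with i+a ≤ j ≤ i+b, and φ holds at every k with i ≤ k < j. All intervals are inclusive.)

((grant ∧ ack) U[1,1] busy) must hold from j=1 onward; find where it first fails.
  j=1: holds
  j=2: fails
Holds on [1,1], so largest k = 0.

0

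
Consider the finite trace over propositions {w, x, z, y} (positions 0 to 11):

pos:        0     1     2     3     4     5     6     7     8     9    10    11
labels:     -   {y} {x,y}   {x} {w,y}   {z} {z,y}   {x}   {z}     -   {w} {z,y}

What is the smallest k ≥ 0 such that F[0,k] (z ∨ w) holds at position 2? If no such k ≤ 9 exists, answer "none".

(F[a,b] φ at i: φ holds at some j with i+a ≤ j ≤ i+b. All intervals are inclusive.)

2

Scan j = 2,3,… for (z ∨ w):
  j=2: fails
  j=3: fails
  j=4: holds
First hit at j=4, so smallest k = 4-2 = 2.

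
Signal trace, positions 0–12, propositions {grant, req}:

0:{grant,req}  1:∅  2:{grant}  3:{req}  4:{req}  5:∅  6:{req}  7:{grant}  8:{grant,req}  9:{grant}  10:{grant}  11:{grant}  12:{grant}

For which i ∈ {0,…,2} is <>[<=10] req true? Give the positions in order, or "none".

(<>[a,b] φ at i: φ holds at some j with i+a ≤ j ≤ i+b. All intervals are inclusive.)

Evaluate at each i in [0,2]:
  i=0: ✓ (witness j=0)
  i=1: ✓ (witness j=3)
  i=2: ✓ (witness j=3)

0, 1, 2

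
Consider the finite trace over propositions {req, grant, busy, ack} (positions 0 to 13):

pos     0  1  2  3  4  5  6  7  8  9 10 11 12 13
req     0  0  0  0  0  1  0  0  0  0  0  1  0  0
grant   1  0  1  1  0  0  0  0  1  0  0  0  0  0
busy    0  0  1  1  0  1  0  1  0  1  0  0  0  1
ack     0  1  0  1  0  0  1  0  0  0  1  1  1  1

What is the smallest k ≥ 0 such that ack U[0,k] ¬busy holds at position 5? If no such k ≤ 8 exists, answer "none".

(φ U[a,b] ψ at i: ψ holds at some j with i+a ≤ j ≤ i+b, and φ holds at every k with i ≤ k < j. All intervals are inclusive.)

Need earliest j ≥ 5 with ¬busy, and ack at every k in [5,j-1].
  j=5: rhs fails.
  j=6: rhs holds but lhs fails at k=5.
  j=7: rhs fails.
  j=8: rhs holds but lhs fails at k=5.
  j=9: rhs fails.
  j=10: rhs holds but lhs fails at k=5.
  j=11: rhs holds but lhs fails at k=5.
  j=12: rhs holds but lhs fails at k=5.
  j=13: rhs fails.
No witness within the range → none.

none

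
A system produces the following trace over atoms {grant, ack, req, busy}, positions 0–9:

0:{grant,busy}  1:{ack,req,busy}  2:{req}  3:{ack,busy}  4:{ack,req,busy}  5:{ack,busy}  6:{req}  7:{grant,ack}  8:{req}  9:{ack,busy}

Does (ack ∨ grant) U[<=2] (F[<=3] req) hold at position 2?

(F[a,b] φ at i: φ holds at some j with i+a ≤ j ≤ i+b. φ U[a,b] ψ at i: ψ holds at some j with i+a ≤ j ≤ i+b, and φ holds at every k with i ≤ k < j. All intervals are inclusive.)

Need some j in [2,4] with F[<=3] req, and (ack ∨ grant) at every k in [2,j-1].
  j=2: F[<=3] req holds; no prefix to check → satisfied.

Yes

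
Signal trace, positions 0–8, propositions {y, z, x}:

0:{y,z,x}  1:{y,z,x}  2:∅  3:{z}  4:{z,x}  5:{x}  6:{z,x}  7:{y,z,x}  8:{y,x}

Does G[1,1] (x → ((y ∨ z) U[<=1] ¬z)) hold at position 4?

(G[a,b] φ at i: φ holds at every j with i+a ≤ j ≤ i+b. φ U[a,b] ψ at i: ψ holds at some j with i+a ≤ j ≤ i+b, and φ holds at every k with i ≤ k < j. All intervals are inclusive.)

Yes

Check (x → ((y ∨ z) U[<=1] ¬z)) at every j in [5,5]:
  j=5: antecedent true; consequent holds → ✓
All positions satisfy it → formula holds.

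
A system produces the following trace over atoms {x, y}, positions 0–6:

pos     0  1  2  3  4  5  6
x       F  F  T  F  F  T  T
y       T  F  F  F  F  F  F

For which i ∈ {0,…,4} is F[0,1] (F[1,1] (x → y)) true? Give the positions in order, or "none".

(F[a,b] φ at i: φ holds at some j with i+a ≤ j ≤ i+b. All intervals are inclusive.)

0, 1, 2, 3

Evaluate at each i in [0,4]:
  i=0: ✓ (witness j=0)
  i=1: ✓ (witness j=2)
  i=2: ✓ (witness j=2)
  i=3: ✓ (witness j=3)
  i=4: ✗ (none in [4,5])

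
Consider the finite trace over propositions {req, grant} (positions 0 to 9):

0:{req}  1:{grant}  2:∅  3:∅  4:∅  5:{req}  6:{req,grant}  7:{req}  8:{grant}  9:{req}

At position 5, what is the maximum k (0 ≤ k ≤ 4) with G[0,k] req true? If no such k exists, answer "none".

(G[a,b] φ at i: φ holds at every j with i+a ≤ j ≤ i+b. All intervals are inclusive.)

2

req must hold from j=5 onward; find where it first fails.
  j=5: holds
  j=6: holds
  j=7: holds
  j=8: fails
Holds on [5,7], so largest k = 2.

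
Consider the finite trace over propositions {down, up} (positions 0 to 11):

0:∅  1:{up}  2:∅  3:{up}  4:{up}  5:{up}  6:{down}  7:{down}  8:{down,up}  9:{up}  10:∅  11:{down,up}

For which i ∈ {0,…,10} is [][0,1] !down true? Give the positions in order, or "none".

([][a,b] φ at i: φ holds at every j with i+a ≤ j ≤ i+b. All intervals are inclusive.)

Evaluate at each i in [0,10]:
  i=0: ✓ (all of [0,1])
  i=1: ✓ (all of [1,2])
  i=2: ✓ (all of [2,3])
  i=3: ✓ (all of [3,4])
  i=4: ✓ (all of [4,5])
  i=5: ✗ (fails at j=6)
  i=6: ✗ (fails at j=6)
  i=7: ✗ (fails at j=7)
  i=8: ✗ (fails at j=8)
  i=9: ✓ (all of [9,10])
  i=10: ✗ (fails at j=11)

0, 1, 2, 3, 4, 9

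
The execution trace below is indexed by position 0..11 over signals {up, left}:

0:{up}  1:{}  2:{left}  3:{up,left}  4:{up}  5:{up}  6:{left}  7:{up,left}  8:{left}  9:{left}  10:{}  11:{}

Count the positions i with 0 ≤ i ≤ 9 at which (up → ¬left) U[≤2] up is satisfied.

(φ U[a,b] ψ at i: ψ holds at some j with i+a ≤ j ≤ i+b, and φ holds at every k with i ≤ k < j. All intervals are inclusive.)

8

Evaluate at each i in [0,9]:
  i=0: ✓ (rhs at j=0)
  i=1: ✓ (rhs at j=3; lhs holds on [1,2])
  i=2: ✓ (rhs at j=3; lhs holds on [2,2])
  i=3: ✓ (rhs at j=3)
  i=4: ✓ (rhs at j=4)
  i=5: ✓ (rhs at j=5)
  i=6: ✓ (rhs at j=7; lhs holds on [6,6])
  i=7: ✓ (rhs at j=7)
  i=8: ✗ (no rhs in [8,10])
  i=9: ✗ (no rhs in [9,11])
Positions where it holds: {0, 1, 2, 3, 4, 5, 6, 7} → 8.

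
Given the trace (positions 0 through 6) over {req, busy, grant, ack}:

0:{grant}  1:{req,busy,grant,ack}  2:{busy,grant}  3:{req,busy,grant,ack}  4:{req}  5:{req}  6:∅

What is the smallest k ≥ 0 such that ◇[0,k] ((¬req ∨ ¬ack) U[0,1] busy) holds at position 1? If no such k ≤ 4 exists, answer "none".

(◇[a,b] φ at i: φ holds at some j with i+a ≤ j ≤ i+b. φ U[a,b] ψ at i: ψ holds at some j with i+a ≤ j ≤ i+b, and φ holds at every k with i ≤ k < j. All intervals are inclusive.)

0

Scan j = 1,2,… for ((¬req ∨ ¬ack) U[0,1] busy):
  j=1: holds
First hit at j=1, so smallest k = 1-1 = 0.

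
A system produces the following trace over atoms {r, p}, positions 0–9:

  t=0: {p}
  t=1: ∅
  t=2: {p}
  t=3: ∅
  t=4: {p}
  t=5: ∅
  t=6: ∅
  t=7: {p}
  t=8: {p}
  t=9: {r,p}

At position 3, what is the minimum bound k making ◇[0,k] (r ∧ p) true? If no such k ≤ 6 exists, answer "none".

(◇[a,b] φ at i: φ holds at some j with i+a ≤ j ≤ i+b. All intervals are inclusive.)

Scan j = 3,4,… for (r ∧ p):
  j=3: fails
  j=4: fails
  j=5: fails
  j=6: fails
  j=7: fails
  j=8: fails
  j=9: holds
First hit at j=9, so smallest k = 9-3 = 6.

6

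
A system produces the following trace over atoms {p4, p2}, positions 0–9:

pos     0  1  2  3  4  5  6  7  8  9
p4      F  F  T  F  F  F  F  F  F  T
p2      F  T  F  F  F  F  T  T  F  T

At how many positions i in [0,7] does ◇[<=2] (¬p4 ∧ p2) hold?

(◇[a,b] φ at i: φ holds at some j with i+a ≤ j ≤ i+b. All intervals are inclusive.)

Evaluate at each i in [0,7]:
  i=0: ✓ (witness j=1)
  i=1: ✓ (witness j=1)
  i=2: ✗ (none in [2,4])
  i=3: ✗ (none in [3,5])
  i=4: ✓ (witness j=6)
  i=5: ✓ (witness j=6)
  i=6: ✓ (witness j=6)
  i=7: ✓ (witness j=7)
Positions where it holds: {0, 1, 4, 5, 6, 7} → 6.

6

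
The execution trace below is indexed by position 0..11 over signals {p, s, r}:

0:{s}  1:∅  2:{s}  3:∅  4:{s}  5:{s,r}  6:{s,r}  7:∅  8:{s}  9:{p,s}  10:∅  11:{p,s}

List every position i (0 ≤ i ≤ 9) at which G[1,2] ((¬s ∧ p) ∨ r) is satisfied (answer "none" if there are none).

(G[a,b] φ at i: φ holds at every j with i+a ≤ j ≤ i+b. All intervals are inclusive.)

4

Evaluate at each i in [0,9]:
  i=0: ✗ (fails at j=1)
  i=1: ✗ (fails at j=2)
  i=2: ✗ (fails at j=3)
  i=3: ✗ (fails at j=4)
  i=4: ✓ (all of [5,6])
  i=5: ✗ (fails at j=7)
  i=6: ✗ (fails at j=7)
  i=7: ✗ (fails at j=8)
  i=8: ✗ (fails at j=9)
  i=9: ✗ (fails at j=10)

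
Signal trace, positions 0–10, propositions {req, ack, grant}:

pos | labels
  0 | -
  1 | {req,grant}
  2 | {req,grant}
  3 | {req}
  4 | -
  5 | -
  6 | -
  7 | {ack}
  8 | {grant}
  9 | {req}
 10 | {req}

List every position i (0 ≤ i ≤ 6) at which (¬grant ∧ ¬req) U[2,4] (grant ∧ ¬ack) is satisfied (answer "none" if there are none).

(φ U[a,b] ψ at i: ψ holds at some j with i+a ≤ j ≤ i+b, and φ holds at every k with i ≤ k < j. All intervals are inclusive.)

4, 5, 6

Evaluate at each i in [0,6]:
  i=0: ✗ (lhs fails at k=1 before rhs at j=2)
  i=1: ✗ (no rhs in [3,5])
  i=2: ✗ (no rhs in [4,6])
  i=3: ✗ (no rhs in [5,7])
  i=4: ✓ (rhs at j=8; lhs holds on [4,7])
  i=5: ✓ (rhs at j=8; lhs holds on [5,7])
  i=6: ✓ (rhs at j=8; lhs holds on [6,7])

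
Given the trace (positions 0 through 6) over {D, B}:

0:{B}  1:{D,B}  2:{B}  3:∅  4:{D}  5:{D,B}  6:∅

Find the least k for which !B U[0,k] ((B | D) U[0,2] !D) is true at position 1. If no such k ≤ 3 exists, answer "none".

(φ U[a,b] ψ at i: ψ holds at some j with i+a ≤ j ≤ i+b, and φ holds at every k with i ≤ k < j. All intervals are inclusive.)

0

Need earliest j ≥ 1 with ((B | D) U[0,2] !D), and !B at every k in [1,j-1].
  j=1: rhs holds (empty prefix). k = 0.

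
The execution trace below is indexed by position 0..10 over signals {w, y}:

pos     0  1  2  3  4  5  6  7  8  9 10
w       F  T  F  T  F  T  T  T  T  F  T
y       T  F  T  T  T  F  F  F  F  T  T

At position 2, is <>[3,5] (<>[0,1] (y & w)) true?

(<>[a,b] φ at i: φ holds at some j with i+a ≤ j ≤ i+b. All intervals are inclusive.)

Check <>[0,1] (y & w) at each j in [5,7]:
  j=5: fails (none in [5,6])
  j=6: fails (none in [6,7])
  j=7: fails (none in [7,8])
No position in the window satisfies it → formula fails.

False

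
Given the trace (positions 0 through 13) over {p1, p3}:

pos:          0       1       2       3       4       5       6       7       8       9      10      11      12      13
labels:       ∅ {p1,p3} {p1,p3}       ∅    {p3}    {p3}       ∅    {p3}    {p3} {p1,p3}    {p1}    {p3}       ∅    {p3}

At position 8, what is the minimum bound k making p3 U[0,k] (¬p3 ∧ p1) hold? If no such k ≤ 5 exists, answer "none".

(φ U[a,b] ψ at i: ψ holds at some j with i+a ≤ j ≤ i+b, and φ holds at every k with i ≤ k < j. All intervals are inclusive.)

2

Need earliest j ≥ 8 with (¬p3 ∧ p1), and p3 at every k in [8,j-1].
  j=8: rhs fails.
  j=9: rhs fails.
  j=10: rhs holds; lhs holds on [8,9]. k = 2.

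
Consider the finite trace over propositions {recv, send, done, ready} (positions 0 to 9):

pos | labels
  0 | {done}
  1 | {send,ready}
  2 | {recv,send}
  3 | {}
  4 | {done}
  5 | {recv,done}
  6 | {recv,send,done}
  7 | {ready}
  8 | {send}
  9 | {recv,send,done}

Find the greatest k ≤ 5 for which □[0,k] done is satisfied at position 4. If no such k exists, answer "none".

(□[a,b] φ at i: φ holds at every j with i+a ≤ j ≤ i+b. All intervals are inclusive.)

done must hold from j=4 onward; find where it first fails.
  j=4: holds
  j=5: holds
  j=6: holds
  j=7: fails
Holds on [4,6], so largest k = 2.

2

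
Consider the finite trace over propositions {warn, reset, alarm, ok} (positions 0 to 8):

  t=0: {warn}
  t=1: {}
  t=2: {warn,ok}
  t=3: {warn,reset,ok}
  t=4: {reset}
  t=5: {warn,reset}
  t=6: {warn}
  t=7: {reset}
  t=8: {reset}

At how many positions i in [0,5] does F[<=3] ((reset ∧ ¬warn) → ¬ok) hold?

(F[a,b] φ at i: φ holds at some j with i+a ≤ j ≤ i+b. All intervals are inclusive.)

6

Evaluate at each i in [0,5]:
  i=0: ✓ (witness j=0)
  i=1: ✓ (witness j=1)
  i=2: ✓ (witness j=2)
  i=3: ✓ (witness j=3)
  i=4: ✓ (witness j=4)
  i=5: ✓ (witness j=5)
Positions where it holds: {0, 1, 2, 3, 4, 5} → 6.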